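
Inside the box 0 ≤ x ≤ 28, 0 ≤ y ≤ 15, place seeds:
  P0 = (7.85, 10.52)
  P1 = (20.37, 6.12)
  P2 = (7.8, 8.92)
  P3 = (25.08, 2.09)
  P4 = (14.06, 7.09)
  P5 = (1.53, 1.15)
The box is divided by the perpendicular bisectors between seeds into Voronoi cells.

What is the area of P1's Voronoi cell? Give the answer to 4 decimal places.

1. box [0,28]×[0,15]: [(0, 0) (28, 0) (28, 15) (0, 15)]
2. ⊥bis P1·P0 via (14.11,8.32): [(11.186, 0) (28, 0) (28, 15) (16.4576, 15)]  |A|=212.6727
3. ⊥bis P1·P2 via (14.085,7.52): [(14.5284, 9.5105) (12.4099, 0) (28, 0) (28, 15) (16.4576, 15)]  |A|=206.8529
4. ⊥bis P1·P3 via (22.725,4.105): [(14.5284, 9.5105) (12.4099, 0) (19.2127, 0) (28, 10.2701) (28, 15) (16.4576, 15)]  |A|=161.7296
5. ⊥bis P1·P4 via (17.215,6.605): [(16.1997, 0) (19.2127, 0) (28, 10.2701) (28, 15) (18.5055, 15)]  |A|=114.5879
6. ⊥bis P1·P5 via (10.95,3.635): [(16.1997, 0) (19.2127, 0) (28, 10.2701) (28, 15) (18.5055, 15)]  |A|=114.5879
7. canonical 5-gon: [(16.1997, 0) (19.2127, 0) (28, 10.2701) (28, 15) (18.5055, 15)]
8. shoelace: 114.5879

Area of P1's cell: 114.5879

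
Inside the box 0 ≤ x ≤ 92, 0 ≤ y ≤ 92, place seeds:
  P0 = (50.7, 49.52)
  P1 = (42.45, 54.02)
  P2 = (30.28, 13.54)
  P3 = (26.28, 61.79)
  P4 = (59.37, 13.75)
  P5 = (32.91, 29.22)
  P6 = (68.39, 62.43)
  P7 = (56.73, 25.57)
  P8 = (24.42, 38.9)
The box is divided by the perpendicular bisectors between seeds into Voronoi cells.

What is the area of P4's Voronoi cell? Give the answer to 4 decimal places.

Area of P4's cell: 1036.0072

1. box [0,92]×[0,92]: [(0, 0) (92, 0) (92, 92) (0, 92)]
2. ⊥bis P4·P0 via (55.035,31.635): [(0, 18.2955) (0, 0) (92, 0) (92, 40.5946)]  |A|=2708.9473
3. ⊥bis P4·P1 via (50.91,33.885): [(32.6302, 26.2045) (0, 12.4945) (0, 0) (92, 0) (92, 40.5946)]  |A|=2614.3026
4. ⊥bis P4·P2 via (44.825,13.645): [(44.7132, 29.1332) (44.9235, 0) (92, 0) (92, 40.5946)]  |A|=1645.5397
5. ⊥bis P4·P3 via (42.825,37.77): [(44.7132, 29.1332) (44.9235, 0) (92, 0) (92, 40.5946)]  |A|=1645.5397
6. ⊥bis P4·P5 via (46.14,21.485): [(51.5854, 30.7989) (44.7851, 19.1676) (44.9235, 0) (92, 0) (92, 40.5946)]  |A|=1611.237
7. ⊥bis P4·P6 via (63.88,38.09): [(73.9604, 36.2222) (51.5854, 30.7989) (44.7851, 19.1676) (44.9235, 0) (92, 0) (92, 32.8796)]  |A|=1541.6489
8. ⊥bis P4·P7 via (58.05,19.66): [(44.8029, 16.7013) (44.9235, 0) (92, 0) (92, 27.2427)]  |A|=1036.0072
9. ⊥bis P4·P8 via (41.895,26.325): [(44.8029, 16.7013) (44.9235, 0) (92, 0) (92, 27.2427)]  |A|=1036.0072
10. canonical 4-gon: [(44.8029, 16.7013) (44.9235, 0) (92, 0) (92, 27.2427)]
11. shoelace: 1036.0072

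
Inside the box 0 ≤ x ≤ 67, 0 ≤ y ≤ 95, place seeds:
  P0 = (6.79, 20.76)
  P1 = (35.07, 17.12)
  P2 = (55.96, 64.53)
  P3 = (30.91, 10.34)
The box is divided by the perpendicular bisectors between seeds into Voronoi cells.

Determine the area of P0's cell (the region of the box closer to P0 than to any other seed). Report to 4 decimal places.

Area of P0's cell: 1365.0466

1. box [0,67]×[0,95]: [(0, 0) (67, 0) (67, 95) (0, 95)]
2. ⊥bis P0·P1 via (20.93,18.94): [(0, 0) (18.4922, 0) (30.7199, 95) (0, 95)]  |A|=2337.5738
3. ⊥bis P0·P2 via (31.375,42.645): [(0, 77.8908) (0, 0) (18.4922, 0) (24.9152, 49.9018)]  |A|=1431.728
4. ⊥bis P0·P3 via (18.85,15.55): [(0, 77.8908) (0, 0) (12.1323, 0) (21.1912, 20.9694) (24.9152, 49.9018)]  |A|=1365.0466
5. canonical 5-gon: [(0, 77.8908) (0, 0) (12.1323, 0) (21.1912, 20.9694) (24.9152, 49.9018)]
6. shoelace: 1365.0466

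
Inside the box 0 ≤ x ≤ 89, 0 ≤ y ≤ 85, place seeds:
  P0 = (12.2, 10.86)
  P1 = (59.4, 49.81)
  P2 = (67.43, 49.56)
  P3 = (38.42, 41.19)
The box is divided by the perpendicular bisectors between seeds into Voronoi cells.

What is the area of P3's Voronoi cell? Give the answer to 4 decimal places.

1. box [0,89]×[0,85]: [(0, 0) (89, 0) (89, 85) (0, 85)]
2. ⊥bis P3·P0 via (25.31,26.025): [(0, 47.9053) (55.4144, 0) (89, 0) (89, 85) (0, 85)]  |A|=6237.6787
3. ⊥bis P3·P1 via (48.91,45.5): [(0, 47.9053) (55.4144, 0) (67.6045, 0) (32.6807, 85) (0, 85)]  |A|=2934.7999
4. ⊥bis P3·P2 via (52.925,45.375): [(0, 47.9053) (55.4144, 0) (66.0166, 0) (62.2722, 12.9781) (32.6807, 85) (0, 85)]  |A|=2924.4964
5. canonical 6-gon: [(0, 47.9053) (55.4144, 0) (66.0166, 0) (62.2722, 12.9781) (32.6807, 85) (0, 85)]
6. shoelace: 2924.4964

Area of P3's cell: 2924.4964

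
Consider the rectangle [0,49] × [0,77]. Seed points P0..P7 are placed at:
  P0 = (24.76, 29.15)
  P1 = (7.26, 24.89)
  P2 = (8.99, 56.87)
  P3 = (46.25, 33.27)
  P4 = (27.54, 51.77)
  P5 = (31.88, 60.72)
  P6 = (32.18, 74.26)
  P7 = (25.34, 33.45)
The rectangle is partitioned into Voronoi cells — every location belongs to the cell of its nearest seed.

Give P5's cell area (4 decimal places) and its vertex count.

Area of P5's cell: 381.3377 (5 vertices)

1. box [0,49]×[0,77]: [(0, 0) (49, 0) (49, 77) (0, 77)]
2. ⊥bis P5·P0 via (28.32,44.935): [(0, 51.322) (49, 40.271) (49, 77) (0, 77)]  |A|=1528.9702
3. ⊥bis P5·P1 via (19.57,42.805): [(0, 56.2522) (10.6806, 48.9132) (49, 40.271) (49, 77) (0, 77)]  |A|=1502.6416
4. ⊥bis P5·P2 via (20.435,58.795): [(22.5472, 46.2369) (49, 40.271) (49, 77) (17.373, 77)]  |A|=972.2636
5. ⊥bis P5·P3 via (39.065,46.995): [(22.5472, 46.2369) (33.0795, 43.8616) (49, 52.1959) (49, 77) (17.373, 77)]  |A|=877.3381
6. ⊥bis P5·P4 via (29.71,56.245): [(20.0783, 60.9156) (43.7393, 49.442) (49, 52.1959) (49, 77) (17.373, 77)]  |A|=675.7992
7. ⊥bis P5·P6 via (32.03,67.49): [(18.9237, 67.7804) (20.0783, 60.9156) (43.7393, 49.442) (49, 52.1959) (49, 67.114)]  |A|=381.3377
8. ⊥bis P5·P7 via (28.61,47.085): [(18.9237, 67.7804) (20.0783, 60.9156) (43.7393, 49.442) (49, 52.1959) (49, 67.114)]  |A|=381.3377
9. canonical 5-gon: [(18.9237, 67.7804) (20.0783, 60.9156) (43.7393, 49.442) (49, 52.1959) (49, 67.114)]
10. shoelace: 381.3377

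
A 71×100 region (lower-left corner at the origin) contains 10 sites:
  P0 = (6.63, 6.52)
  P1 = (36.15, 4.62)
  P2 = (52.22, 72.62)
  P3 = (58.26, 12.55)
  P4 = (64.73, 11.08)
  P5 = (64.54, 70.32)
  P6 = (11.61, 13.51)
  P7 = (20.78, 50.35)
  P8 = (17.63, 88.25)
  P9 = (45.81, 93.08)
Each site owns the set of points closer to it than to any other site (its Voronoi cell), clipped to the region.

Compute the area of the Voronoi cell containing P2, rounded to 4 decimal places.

1. box [0,71]×[0,100]: [(0, 0) (71, 0) (71, 100) (0, 100)]
2. ⊥bis P2·P0 via (29.425,39.57): [(0, 59.8648) (71, 10.8952) (71, 100) (0, 100)]  |A|=4588.0203
3. ⊥bis P2·P1 via (44.185,38.62): [(0, 59.8648) (23.8269, 43.4311) (71, 32.283) (71, 100) (0, 100)]  |A|=4083.5558
4. ⊥bis P2·P3 via (55.24,42.585): [(0, 59.8648) (23.8269, 43.4311) (35.7147, 40.6217) (71, 44.1697) (71, 100) (0, 100)]  |A|=3873.8432
5. ⊥bis P2·P4 via (58.475,41.85): [(0, 59.8648) (23.8269, 43.4311) (35.7147, 40.6217) (68.7957, 43.948) (71, 44.3961) (71, 100) (0, 100)]  |A|=3873.5936
6. ⊥bis P2·P5 via (58.38,71.47): [(0, 59.8648) (23.8269, 43.4311) (35.7147, 40.6217) (52.9444, 42.3542) (63.7062, 100) (0, 100)]  |A|=3159.5904
7. ⊥bis P2·P6 via (31.915,43.065): [(0, 64.9914) (35.3437, 40.7094) (35.7147, 40.6217) (52.9444, 42.3542) (63.7062, 100) (0, 100)]  |A|=3006.787
8. ⊥bis P2·P7 via (36.5,61.485): [(50.2434, 42.0826) (52.9444, 42.3542) (63.7062, 100) (9.2185, 100)]  |A|=1654.283
9. ⊥bis P2·P8 via (34.925,80.435): [(30.3106, 70.223) (50.2434, 42.0826) (52.9444, 42.3542) (63.7062, 100) (43.7657, 100)]  |A|=1139.9276
10. ⊥bis P2·P9 via (49.015,82.85): [(33.8726, 78.106) (30.3106, 70.223) (50.2434, 42.0826) (52.9444, 42.3542) (61.2183, 86.6732)]  |A|=750.0813
11. canonical 5-gon: [(33.8726, 78.106) (30.3106, 70.223) (50.2434, 42.0826) (52.9444, 42.3542) (61.2183, 86.6732)]
12. shoelace: 750.0813

Area of P2's cell: 750.0813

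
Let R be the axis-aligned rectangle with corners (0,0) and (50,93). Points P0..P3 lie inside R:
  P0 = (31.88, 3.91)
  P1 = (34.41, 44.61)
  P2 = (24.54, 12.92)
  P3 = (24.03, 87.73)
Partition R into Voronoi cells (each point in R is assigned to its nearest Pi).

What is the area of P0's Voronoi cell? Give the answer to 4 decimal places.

1. box [0,50]×[0,93]: [(0, 0) (50, 0) (50, 93) (0, 93)]
2. ⊥bis P0·P1 via (33.145,24.26): [(0, 26.3204) (0, 0) (50, 0) (50, 23.2123)]  |A|=1238.3155
3. ⊥bis P0·P2 via (28.21,8.415): [(46.631, 23.4217) (17.8804, 0) (50, 0) (50, 23.2123)]  |A|=415.2483
4. ⊥bis P0·P3 via (27.955,45.82): [(46.631, 23.4217) (17.8804, 0) (50, 0) (50, 23.2123)]  |A|=415.2483
5. canonical 4-gon: [(46.631, 23.4217) (17.8804, 0) (50, 0) (50, 23.2123)]
6. shoelace: 415.2483

Area of P0's cell: 415.2483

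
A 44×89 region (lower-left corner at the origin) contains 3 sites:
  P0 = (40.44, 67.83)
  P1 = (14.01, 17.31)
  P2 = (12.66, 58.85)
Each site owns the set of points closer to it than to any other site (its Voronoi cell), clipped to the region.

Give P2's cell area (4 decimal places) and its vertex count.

1. box [0,44]×[0,89]: [(0, 0) (44, 0) (44, 89) (0, 89)]
2. ⊥bis P2·P0 via (26.55,63.34): [(0, 0) (44, 0) (44, 9.3577) (18.2553, 89) (0, 89)]  |A|=2890.8165
3. ⊥bis P2·P1 via (13.335,38.08): [(0, 37.6466) (34.4931, 38.7676) (18.2553, 89) (0, 89)]  |A|=1344.1728
4. canonical 4-gon: [(0, 37.6466) (34.4931, 38.7676) (18.2553, 89) (0, 89)]
5. shoelace: 1344.1728

Area of P2's cell: 1344.1728 (4 vertices)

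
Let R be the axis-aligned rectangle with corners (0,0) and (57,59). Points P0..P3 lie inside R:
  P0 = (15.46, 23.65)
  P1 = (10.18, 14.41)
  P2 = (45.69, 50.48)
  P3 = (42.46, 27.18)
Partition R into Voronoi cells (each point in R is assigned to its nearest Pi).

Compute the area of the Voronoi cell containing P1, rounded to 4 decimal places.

1. box [0,57]×[0,59]: [(0, 0) (57, 0) (57, 59) (0, 59)]
2. ⊥bis P1·P0 via (12.82,19.03): [(0, 26.3557) (0, 0) (46.1225, 0)]  |A|=607.7957
3. ⊥bis P1·P2 via (27.935,32.445): [(0, 26.3557) (0, 0) (46.1225, 0)]  |A|=607.7957
4. ⊥bis P1·P3 via (26.32,20.795): [(31.1653, 8.5469) (0, 26.3557) (0, 0) (34.5465, 0)]  |A|=558.3261
5. canonical 4-gon: [(31.1653, 8.5469) (0, 26.3557) (0, 0) (34.5465, 0)]
6. shoelace: 558.3261

Area of P1's cell: 558.3261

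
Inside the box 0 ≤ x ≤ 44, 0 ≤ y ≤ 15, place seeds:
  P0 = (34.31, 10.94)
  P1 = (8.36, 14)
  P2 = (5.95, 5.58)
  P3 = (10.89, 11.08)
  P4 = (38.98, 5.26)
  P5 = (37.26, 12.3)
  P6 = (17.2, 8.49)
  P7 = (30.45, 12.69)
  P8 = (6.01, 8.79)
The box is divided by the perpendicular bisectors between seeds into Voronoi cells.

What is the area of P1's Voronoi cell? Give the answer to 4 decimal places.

Area of P1's cell: 25.9766

1. box [0,44]×[0,15]: [(0, 0) (44, 0) (44, 15) (0, 15)]
2. ⊥bis P1·P0 via (21.335,12.47): [(0, 0) (19.8645, 0) (21.6333, 15) (0, 15)]  |A|=311.2341
3. ⊥bis P1·P2 via (7.155,9.79): [(0, 11.8379) (20.5663, 5.9514) (21.6333, 15) (0, 15)]  |A|=130.3922
4. ⊥bis P1·P3 via (9.625,12.54): [(0, 11.8379) (6.6259, 9.9414) (12.4642, 15) (0, 15)]  |A|=42.0012
5. ⊥bis P1·P4 via (23.67,9.63): [(0, 11.8379) (6.6259, 9.9414) (12.4642, 15) (0, 15)]  |A|=42.0012
6. ⊥bis P1·P5 via (22.81,13.15): [(0, 11.8379) (6.6259, 9.9414) (12.4642, 15) (0, 15)]  |A|=42.0012
7. ⊥bis P1·P6 via (12.78,11.245): [(0, 11.8379) (6.6259, 9.9414) (12.4642, 15) (0, 15)]  |A|=42.0012
8. ⊥bis P1·P7 via (19.405,13.345): [(0, 11.8379) (6.6259, 9.9414) (12.4642, 15) (0, 15)]  |A|=42.0012
9. ⊥bis P1·P8 via (7.185,11.395): [(0, 14.6358) (7.9206, 11.0632) (12.4642, 15) (0, 15)]  |A|=25.9766
10. canonical 4-gon: [(0, 14.6358) (7.9206, 11.0632) (12.4642, 15) (0, 15)]
11. shoelace: 25.9766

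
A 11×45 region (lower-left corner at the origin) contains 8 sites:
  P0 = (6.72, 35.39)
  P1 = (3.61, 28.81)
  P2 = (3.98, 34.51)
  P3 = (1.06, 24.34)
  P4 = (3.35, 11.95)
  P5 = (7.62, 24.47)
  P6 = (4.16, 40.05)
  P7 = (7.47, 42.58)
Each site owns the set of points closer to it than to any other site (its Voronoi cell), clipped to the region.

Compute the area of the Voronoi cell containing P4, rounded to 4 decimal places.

Area of P4's cell: 195.0332

1. box [0,11]×[0,45]: [(0, 0) (11, 0) (11, 45) (0, 45)]
2. ⊥bis P4·P0 via (5.035,23.67): [(0, 24.3939) (0, 0) (11, 0) (11, 22.8124)]  |A|=259.6346
3. ⊥bis P4·P1 via (3.48,20.38): [(0, 20.4337) (0, 0) (11, 0) (11, 20.264)]  |A|=223.8373
4. ⊥bis P4·P2 via (3.665,23.23): [(0, 20.4337) (0, 0) (11, 0) (11, 20.264)]  |A|=223.8373
5. ⊥bis P4·P3 via (2.205,18.145): [(0, 17.7375) (0, 0) (11, 0) (11, 19.7705)]  |A|=206.294
6. ⊥bis P4·P5 via (5.485,18.21): [(4.4558, 18.561) (0, 17.7375) (0, 0) (11, 0) (11, 16.3291)]  |A|=195.0332
7. ⊥bis P4·P6 via (3.755,26): [(4.4558, 18.561) (0, 17.7375) (0, 0) (11, 0) (11, 16.3291)]  |A|=195.0332
8. ⊥bis P4·P7 via (5.41,27.265): [(4.4558, 18.561) (0, 17.7375) (0, 0) (11, 0) (11, 16.3291)]  |A|=195.0332
9. canonical 5-gon: [(4.4558, 18.561) (0, 17.7375) (0, 0) (11, 0) (11, 16.3291)]
10. shoelace: 195.0332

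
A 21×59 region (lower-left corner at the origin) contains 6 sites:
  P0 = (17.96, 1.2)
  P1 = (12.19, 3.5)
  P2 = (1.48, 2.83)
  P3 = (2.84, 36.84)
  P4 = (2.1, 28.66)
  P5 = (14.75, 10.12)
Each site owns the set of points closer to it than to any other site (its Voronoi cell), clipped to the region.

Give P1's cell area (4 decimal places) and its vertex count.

Area of P1's cell: 66.4963 (4 vertices)

1. box [0,21]×[0,59]: [(0, 0) (21, 0) (21, 59) (0, 59)]
2. ⊥bis P1·P0 via (15.075,2.35): [(0, 0) (14.1383, 0) (21, 17.214) (21, 59) (0, 59)]  |A|=1179.9409
3. ⊥bis P1·P2 via (6.835,3.165): [(7.033, 0) (14.1383, 0) (21, 17.214) (21, 59) (3.3421, 59)]  |A|=873.8769
4. ⊥bis P1·P3 via (7.515,20.17): [(5.8013, 19.6894) (7.033, 0) (14.1383, 0) (21, 17.214) (21, 23.9518)]  |A|=260.4603
5. ⊥bis P1·P4 via (7.145,16.08): [(6.0544, 15.6426) (7.033, 0) (14.1383, 0) (21, 17.214) (21, 21.6363)]  |A|=211.865
6. ⊥bis P1·P5 via (13.47,6.81): [(6.4368, 9.5298) (7.033, 0) (14.1383, 0) (16.401, 5.6766)]  |A|=66.4963
7. canonical 4-gon: [(6.4368, 9.5298) (7.033, 0) (14.1383, 0) (16.401, 5.6766)]
8. shoelace: 66.4963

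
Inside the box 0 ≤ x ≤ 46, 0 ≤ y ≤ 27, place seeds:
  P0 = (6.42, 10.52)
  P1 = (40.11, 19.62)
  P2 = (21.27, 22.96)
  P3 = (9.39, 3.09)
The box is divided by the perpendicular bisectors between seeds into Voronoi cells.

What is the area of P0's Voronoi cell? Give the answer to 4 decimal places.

1. box [0,46]×[0,27]: [(0, 0) (46, 0) (46, 27) (0, 27)]
2. ⊥bis P0·P1 via (23.265,15.07): [(0, 0) (27.3356, 0) (20.0426, 27) (0, 27)]  |A|=639.605
3. ⊥bis P0·P2 via (13.845,16.74): [(0, 0) (27.3356, 0) (27.082, 0.9385) (5.2501, 27) (0, 27)]  |A|=446.8479
4. ⊥bis P0·P3 via (7.905,6.805): [(0, 3.6451) (18.5898, 11.076) (5.2501, 27) (0, 27)]  |A|=258.882
5. canonical 4-gon: [(0, 3.6451) (18.5898, 11.076) (5.2501, 27) (0, 27)]
6. shoelace: 258.882

Area of P0's cell: 258.8820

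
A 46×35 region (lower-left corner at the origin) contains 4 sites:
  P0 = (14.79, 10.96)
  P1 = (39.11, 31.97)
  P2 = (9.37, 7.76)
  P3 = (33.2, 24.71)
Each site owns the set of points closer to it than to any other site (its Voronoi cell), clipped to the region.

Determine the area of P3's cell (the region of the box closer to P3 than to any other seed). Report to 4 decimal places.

Area of P3's cell: 629.1559

1. box [0,46]×[0,35]: [(0, 0) (46, 0) (46, 35) (0, 35)]
2. ⊥bis P3·P0 via (23.995,17.835): [(37.3155, 0) (46, 0) (46, 35) (11.1749, 35)]  |A|=761.4179
3. ⊥bis P3·P1 via (36.155,28.34): [(37.3155, 0) (46, 0) (46, 20.3257) (27.9737, 35) (11.1749, 35)]  |A|=629.1559
4. ⊥bis P3·P2 via (21.285,16.235): [(37.3155, 0) (46, 0) (46, 20.3257) (27.9737, 35) (11.1749, 35)]  |A|=629.1559
5. canonical 5-gon: [(37.3155, 0) (46, 0) (46, 20.3257) (27.9737, 35) (11.1749, 35)]
6. shoelace: 629.1559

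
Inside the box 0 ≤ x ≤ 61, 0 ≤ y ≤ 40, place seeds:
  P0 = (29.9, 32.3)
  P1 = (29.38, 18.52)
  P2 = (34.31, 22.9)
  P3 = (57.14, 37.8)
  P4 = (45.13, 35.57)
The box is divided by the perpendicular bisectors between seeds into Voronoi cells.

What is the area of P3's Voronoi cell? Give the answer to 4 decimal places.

Area of P3's cell: 224.7969

1. box [0,61]×[0,40]: [(0, 0) (61, 0) (61, 40) (0, 40)]
2. ⊥bis P3·P0 via (43.52,35.05): [(50.5969, 0) (61, 0) (61, 40) (42.5206, 40)]  |A|=577.6508
3. ⊥bis P3·P1 via (43.26,28.16): [(45.5879, 24.8082) (61, 2.6173) (61, 40) (42.5206, 40)]  |A|=428.4405
4. ⊥bis P3·P2 via (45.725,30.35): [(43.9063, 33.1366) (61, 6.9454) (61, 40) (42.5206, 40)]  |A|=345.928
5. ⊥bis P3·P4 via (51.135,36.685): [(54.9301, 16.2458) (61, 6.9454) (61, 40) (50.5195, 40)]  |A|=224.7969
6. canonical 4-gon: [(54.9301, 16.2458) (61, 6.9454) (61, 40) (50.5195, 40)]
7. shoelace: 224.7969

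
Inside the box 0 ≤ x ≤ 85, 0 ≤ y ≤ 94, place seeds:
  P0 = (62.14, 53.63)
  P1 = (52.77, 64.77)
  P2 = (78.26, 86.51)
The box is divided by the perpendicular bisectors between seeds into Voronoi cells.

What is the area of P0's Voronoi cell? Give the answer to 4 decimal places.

Area of P0's cell: 3819.1970

1. box [0,85]×[0,94]: [(0, 0) (85, 0) (85, 94) (0, 94)]
2. ⊥bis P0·P1 via (57.455,59.2): [(0, 10.8738) (0, 0) (85, 0) (85, 82.3685)]  |A|=3962.798
3. ⊥bis P0·P2 via (70.2,70.07): [(70.3127, 70.0148) (0, 10.8738) (0, 0) (85, 0) (85, 62.814)]  |A|=3819.197
4. canonical 5-gon: [(70.3127, 70.0148) (0, 10.8738) (0, 0) (85, 0) (85, 62.814)]
5. shoelace: 3819.197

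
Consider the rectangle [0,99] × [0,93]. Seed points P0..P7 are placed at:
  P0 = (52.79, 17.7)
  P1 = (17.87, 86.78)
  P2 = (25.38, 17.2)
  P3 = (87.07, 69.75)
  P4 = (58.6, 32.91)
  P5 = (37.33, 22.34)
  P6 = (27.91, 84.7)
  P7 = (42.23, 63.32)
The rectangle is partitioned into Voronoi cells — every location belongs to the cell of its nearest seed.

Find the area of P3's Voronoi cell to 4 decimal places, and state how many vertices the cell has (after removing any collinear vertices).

1. box [0,99]×[0,93]: [(0, 0) (99, 0) (99, 93) (0, 93)]
2. ⊥bis P3·P0 via (69.93,43.725): [(0, 89.7807) (99, 24.5796) (99, 93) (0, 93)]  |A|=3546.1654
3. ⊥bis P3·P1 via (52.47,78.265): [(47.5905, 58.4377) (99, 24.5796) (99, 93) (56.0963, 93)]  |A|=2500.1544
4. ⊥bis P3·P2 via (56.225,43.475): [(47.5905, 58.4377) (99, 24.5796) (99, 93) (56.0963, 93)]  |A|=2500.1544
5. ⊥bis P3·P4 via (72.835,51.33): [(50.1548, 68.8573) (99, 31.1097) (99, 93) (56.0963, 93)]  |A|=2029.4298
6. ⊥bis P3·P5 via (62.2,46.045): [(50.1548, 68.8573) (99, 31.1097) (99, 93) (56.0963, 93)]  |A|=2029.4298
7. ⊥bis P3·P6 via (57.49,77.225): [(54.5225, 65.4819) (99, 31.1097) (99, 93) (61.4764, 93)]  |A|=1892.6528
8. ⊥bis P3·P7 via (64.65,66.535): [(61.0799, 91.4311) (66.082, 56.5487) (99, 31.1097) (99, 93) (61.4764, 93)]  |A|=1713.3831
9. canonical 5-gon: [(61.0799, 91.4311) (66.082, 56.5487) (99, 31.1097) (99, 93) (61.4764, 93)]
10. shoelace: 1713.3831

Area of P3's cell: 1713.3831 (5 vertices)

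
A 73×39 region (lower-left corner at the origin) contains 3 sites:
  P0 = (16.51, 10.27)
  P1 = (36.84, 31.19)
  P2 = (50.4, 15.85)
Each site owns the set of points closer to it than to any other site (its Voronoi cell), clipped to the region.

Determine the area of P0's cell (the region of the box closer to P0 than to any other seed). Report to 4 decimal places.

1. box [0,73]×[0,39]: [(0, 0) (73, 0) (73, 39) (0, 39)]
2. ⊥bis P0·P1 via (26.675,20.73): [(0, 0) (48.0066, 0) (7.8748, 39) (0, 39)]  |A|=1089.6871
3. ⊥bis P0·P2 via (33.455,13.06): [(0, 0) (35.6053, 0) (33.2431, 14.3472) (7.8748, 39) (0, 39)]  |A|=1000.7255
4. canonical 5-gon: [(0, 0) (35.6053, 0) (33.2431, 14.3472) (7.8748, 39) (0, 39)]
5. shoelace: 1000.7255

Area of P0's cell: 1000.7255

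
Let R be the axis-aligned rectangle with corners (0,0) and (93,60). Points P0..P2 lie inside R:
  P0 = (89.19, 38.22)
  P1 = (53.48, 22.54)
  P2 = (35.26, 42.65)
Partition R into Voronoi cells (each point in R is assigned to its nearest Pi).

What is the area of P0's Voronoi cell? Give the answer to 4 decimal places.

1. box [0,93]×[0,60]: [(0, 0) (93, 0) (93, 60) (0, 60)]
2. ⊥bis P0·P1 via (71.335,30.38): [(84.6746, 0) (93, 0) (93, 60) (58.3291, 60)]  |A|=1289.8887
3. ⊥bis P0·P2 via (62.225,40.435): [(62.9649, 49.4423) (84.6746, 0) (93, 0) (93, 60) (63.8321, 60)]  |A|=1260.8388
4. canonical 5-gon: [(62.9649, 49.4423) (84.6746, 0) (93, 0) (93, 60) (63.8321, 60)]
5. shoelace: 1260.8388

Area of P0's cell: 1260.8388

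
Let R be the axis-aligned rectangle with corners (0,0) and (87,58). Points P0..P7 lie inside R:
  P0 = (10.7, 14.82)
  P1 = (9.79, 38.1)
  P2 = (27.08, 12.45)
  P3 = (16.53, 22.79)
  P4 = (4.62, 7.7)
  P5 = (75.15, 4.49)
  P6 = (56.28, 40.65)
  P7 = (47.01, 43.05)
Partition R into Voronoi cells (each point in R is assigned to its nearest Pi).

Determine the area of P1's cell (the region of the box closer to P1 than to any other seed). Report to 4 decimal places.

1. box [0,87]×[0,58]: [(0, 0) (87, 0) (87, 58) (0, 58)]
2. ⊥bis P1·P0 via (10.245,26.46): [(0, 26.0595) (87, 29.4603) (87, 58) (0, 58)]  |A|=2630.8873
3. ⊥bis P1·P2 via (18.435,25.275): [(0, 26.0595) (20.8054, 26.8728) (66.9831, 58) (0, 58)]  |A|=1374.7644
4. ⊥bis P1·P3 via (13.16,30.445): [(0, 26.0595) (3.51, 26.1967) (50.4752, 46.8725) (66.9831, 58) (0, 58)]  |A|=1211.8432
5. ⊥bis P1·P4 via (7.205,22.9): [(0, 26.0595) (3.51, 26.1967) (50.4752, 46.8725) (66.9831, 58) (0, 58)]  |A|=1211.8432
6. ⊥bis P1·P5 via (42.47,21.295): [(0, 26.0595) (3.51, 26.1967) (50.4752, 46.8725) (58.3535, 52.183) (61.3448, 58) (0, 58)]  |A|=1195.4443
7. ⊥bis P1·P6 via (33.035,39.375): [(0, 26.0595) (3.51, 26.1967) (33.0447, 39.1989) (32.0134, 58) (0, 58)]  |A|=849.467
8. ⊥bis P1·P7 via (28.4,40.575): [(0, 26.0595) (3.51, 26.1967) (28.8298, 37.3434) (26.0826, 58) (0, 58)]  |A|=747.6329
9. canonical 5-gon: [(0, 26.0595) (3.51, 26.1967) (28.8298, 37.3434) (26.0826, 58) (0, 58)]
10. shoelace: 747.6329

Area of P1's cell: 747.6329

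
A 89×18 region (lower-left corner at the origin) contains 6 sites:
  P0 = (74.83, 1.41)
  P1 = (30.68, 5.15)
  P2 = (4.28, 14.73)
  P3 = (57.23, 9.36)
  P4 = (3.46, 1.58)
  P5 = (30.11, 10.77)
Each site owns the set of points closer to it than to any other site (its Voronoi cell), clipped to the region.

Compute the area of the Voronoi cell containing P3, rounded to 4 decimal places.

1. box [0,89]×[0,18]: [(0, 0) (89, 0) (89, 18) (0, 18)]
2. ⊥bis P3·P0 via (66.03,5.385): [(0, 0) (63.5976, 0) (71.7283, 18) (0, 18)]  |A|=1217.9324
3. ⊥bis P3·P1 via (43.955,7.255): [(45.1054, 0) (63.5976, 0) (71.7283, 18) (42.2512, 18)]  |A|=431.7231
4. ⊥bis P3·P2 via (30.755,12.045): [(45.1054, 0) (63.5976, 0) (71.7283, 18) (42.2512, 18)]  |A|=431.7231
5. ⊥bis P3·P4 via (30.345,5.47): [(45.1054, 0) (63.5976, 0) (71.7283, 18) (42.2512, 18)]  |A|=431.7231
6. ⊥bis P3·P5 via (43.67,10.065): [(43.6304, 9.3024) (45.1054, 0) (63.5976, 0) (71.7283, 18) (44.0825, 18)]  |A|=423.7588
7. canonical 5-gon: [(43.6304, 9.3024) (45.1054, 0) (63.5976, 0) (71.7283, 18) (44.0825, 18)]
8. shoelace: 423.7588

Area of P3's cell: 423.7588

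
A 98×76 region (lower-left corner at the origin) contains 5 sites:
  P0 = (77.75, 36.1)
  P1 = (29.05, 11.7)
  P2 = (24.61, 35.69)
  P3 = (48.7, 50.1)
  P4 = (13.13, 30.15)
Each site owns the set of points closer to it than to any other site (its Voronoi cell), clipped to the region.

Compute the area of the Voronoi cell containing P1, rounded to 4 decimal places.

1. box [0,98]×[0,76]: [(0, 0) (98, 0) (98, 76) (0, 76)]
2. ⊥bis P1·P0 via (53.4,23.9): [(0, 0) (65.3745, 0) (27.2965, 76) (0, 76)]  |A|=3521.4998
3. ⊥bis P1·P2 via (26.83,23.695): [(0, 18.7294) (0, 0) (65.3745, 0) (51.2393, 28.2126)]  |A|=1402.0327
4. ⊥bis P1·P3 via (38.875,30.9): [(46.0159, 27.2459) (0, 18.7294) (0, 0) (65.3745, 0) (53.6916, 23.3181)]  |A|=1388.0644
5. ⊥bis P1·P4 via (21.09,20.925): [(46.0159, 27.2459) (23.6094, 23.0989) (0, 2.727) (0, 0) (65.3745, 0) (53.6916, 23.3181)]  |A|=1199.1611
6. canonical 6-gon: [(46.0159, 27.2459) (23.6094, 23.0989) (0, 2.727) (0, 0) (65.3745, 0) (53.6916, 23.3181)]
7. shoelace: 1199.1611

Area of P1's cell: 1199.1611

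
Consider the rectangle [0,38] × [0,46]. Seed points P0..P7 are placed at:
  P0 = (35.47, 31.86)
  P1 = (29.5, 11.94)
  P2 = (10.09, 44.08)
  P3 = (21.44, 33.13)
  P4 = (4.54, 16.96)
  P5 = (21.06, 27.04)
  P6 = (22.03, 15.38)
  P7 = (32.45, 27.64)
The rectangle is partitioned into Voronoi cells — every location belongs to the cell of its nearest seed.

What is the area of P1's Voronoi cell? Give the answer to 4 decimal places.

Area of P1's cell: 272.2991

1. box [0,38]×[0,46]: [(0, 0) (38, 0) (38, 46) (0, 46)]
2. ⊥bis P1·P0 via (32.485,21.9): [(0, 31.6357) (0, 0) (38, 0) (38, 20.2472)]  |A|=985.7747
3. ⊥bis P1·P2 via (19.795,28.01): [(17.2421, 26.4683) (0, 16.0554) (0, 0) (38, 0) (38, 20.2472)]  |A|=851.4557
4. ⊥bis P1·P3 via (25.47,22.535): [(27.6277, 23.3557) (0, 12.847) (0, 0) (38, 0) (38, 20.2472)]  |A|=726.2304
5. ⊥bis P1·P4 via (17.02,14.45): [(27.6277, 23.3557) (18.0808, 19.7244) (14.1138, 0) (38, 0) (38, 20.2472)]  |A|=470.8953
6. ⊥bis P1·P5 via (25.28,19.49): [(30.6016, 22.4645) (17.1159, 14.9267) (14.1138, 0) (38, 0) (38, 20.2472)]  |A|=432.5281
7. ⊥bis P1·P6 via (25.765,13.66): [(30.6016, 22.4645) (29.5485, 21.8758) (19.4745, 0) (38, 0) (38, 20.2472)]  |A|=291.5357
8. ⊥bis P1·P7 via (30.975,19.79): [(28.778, 20.2028) (19.4745, 0) (38, 0) (38, 18.47)]  |A|=272.2991
9. canonical 4-gon: [(28.778, 20.2028) (19.4745, 0) (38, 0) (38, 18.47)]
10. shoelace: 272.2991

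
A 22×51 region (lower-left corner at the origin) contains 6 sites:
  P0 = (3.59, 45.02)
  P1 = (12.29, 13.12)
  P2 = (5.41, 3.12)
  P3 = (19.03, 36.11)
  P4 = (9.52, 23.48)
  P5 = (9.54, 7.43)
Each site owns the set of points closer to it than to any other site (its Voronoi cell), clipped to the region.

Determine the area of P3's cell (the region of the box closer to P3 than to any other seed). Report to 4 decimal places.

Area of P3's cell: 229.0807

1. box [0,22]×[0,51]: [(0, 0) (22, 0) (22, 51) (0, 51)]
2. ⊥bis P3·P0 via (11.31,40.565): [(0, 20.9661) (0, 0) (22, 0) (22, 51) (17.3318, 51)]  |A|=861.7298
3. ⊥bis P3·P1 via (15.66,24.615): [(4.067, 28.0137) (22, 22.7563) (22, 51) (17.3318, 51)]  |A|=306.8999
4. ⊥bis P3·P2 via (12.22,19.615): [(4.067, 28.0137) (22, 22.7563) (22, 51) (17.3318, 51)]  |A|=306.8999
5. ⊥bis P3·P4 via (14.275,29.795): [(7.8756, 34.6136) (22, 23.9783) (22, 51) (17.3318, 51)]  |A|=229.0807
6. ⊥bis P3·P5 via (14.285,21.77): [(7.8756, 34.6136) (22, 23.9783) (22, 51) (17.3318, 51)]  |A|=229.0807
7. canonical 4-gon: [(7.8756, 34.6136) (22, 23.9783) (22, 51) (17.3318, 51)]
8. shoelace: 229.0807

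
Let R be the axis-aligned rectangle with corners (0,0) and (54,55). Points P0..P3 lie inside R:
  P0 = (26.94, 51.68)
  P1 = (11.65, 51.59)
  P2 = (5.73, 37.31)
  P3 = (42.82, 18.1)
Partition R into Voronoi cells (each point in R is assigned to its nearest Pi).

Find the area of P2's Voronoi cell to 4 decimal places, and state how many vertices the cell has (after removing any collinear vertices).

Area of P2's cell: 836.5272 (5 vertices)

1. box [0,54]×[0,55]: [(0, 0) (54, 0) (54, 55) (0, 55)]
2. ⊥bis P2·P0 via (16.335,44.495): [(0, 0) (46.4808, 0) (9.2178, 55) (0, 55)]  |A|=1531.7111
3. ⊥bis P2·P1 via (8.69,44.45): [(0, 48.0526) (0, 0) (46.4808, 0) (19.3633, 40.0252)]  |A|=1395.4315
4. ⊥bis P2·P3 via (24.275,27.705): [(0, 48.0526) (0, 0) (9.9258, 0) (25.7634, 30.5788) (19.3633, 40.0252)]  |A|=836.5272
5. canonical 5-gon: [(0, 48.0526) (0, 0) (9.9258, 0) (25.7634, 30.5788) (19.3633, 40.0252)]
6. shoelace: 836.5272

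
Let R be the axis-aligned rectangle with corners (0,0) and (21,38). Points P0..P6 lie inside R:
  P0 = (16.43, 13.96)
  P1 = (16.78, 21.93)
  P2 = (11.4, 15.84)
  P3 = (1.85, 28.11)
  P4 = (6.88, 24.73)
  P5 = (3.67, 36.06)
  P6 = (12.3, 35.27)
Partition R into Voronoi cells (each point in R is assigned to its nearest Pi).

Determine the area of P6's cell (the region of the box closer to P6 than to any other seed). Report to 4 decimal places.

Area of P6's cell: 111.7968

1. box [0,21]×[0,38]: [(0, 0) (21, 0) (21, 38) (0, 38)]
2. ⊥bis P6·P0 via (14.365,24.615): [(0, 21.831) (21, 25.9009) (21, 38) (0, 38)]  |A|=296.8152
3. ⊥bis P6·P1 via (14.54,28.6): [(0, 23.717) (21, 30.7695) (21, 38) (0, 38)]  |A|=225.892
4. ⊥bis P6·P2 via (11.85,25.555): [(0, 26.1039) (6.2459, 25.8146) (21, 30.7695) (21, 38) (0, 38)]  |A|=218.4378
5. ⊥bis P6·P3 via (7.075,31.69): [(10.1925, 27.14) (21, 30.7695) (21, 38) (2.7516, 38)]  |A|=138.1609
6. ⊥bis P6·P4 via (9.59,30): [(7.4947, 31.0775) (13.1925, 28.1475) (21, 30.7695) (21, 38) (2.7516, 38)]  |A|=130.8956
7. ⊥bis P6·P5 via (7.985,35.665): [(7.5619, 31.0429) (13.1925, 28.1475) (21, 30.7695) (21, 38) (8.1987, 38)]  |A|=111.7968
8. canonical 5-gon: [(7.5619, 31.0429) (13.1925, 28.1475) (21, 30.7695) (21, 38) (8.1987, 38)]
9. shoelace: 111.7968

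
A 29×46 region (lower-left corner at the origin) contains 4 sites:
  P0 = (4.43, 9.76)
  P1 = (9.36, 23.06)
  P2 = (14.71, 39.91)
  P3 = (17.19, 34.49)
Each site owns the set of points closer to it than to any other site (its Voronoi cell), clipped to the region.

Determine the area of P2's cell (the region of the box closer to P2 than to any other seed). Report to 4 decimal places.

1. box [0,29]×[0,46]: [(0, 0) (29, 0) (29, 46) (0, 46)]
2. ⊥bis P2·P0 via (9.57,24.835): [(0, 28.098) (29, 18.2101) (29, 46) (0, 46)]  |A|=662.5323
3. ⊥bis P2·P1 via (12.035,31.485): [(0, 35.3062) (29, 26.0985) (29, 46) (0, 46)]  |A|=443.632
4. ⊥bis P2·P3 via (15.95,37.2): [(0, 35.3062) (6.9727, 33.0923) (29, 43.1712) (29, 46) (0, 46)]  |A|=255.5991
5. canonical 5-gon: [(0, 35.3062) (6.9727, 33.0923) (29, 43.1712) (29, 46) (0, 46)]
6. shoelace: 255.5991

Area of P2's cell: 255.5991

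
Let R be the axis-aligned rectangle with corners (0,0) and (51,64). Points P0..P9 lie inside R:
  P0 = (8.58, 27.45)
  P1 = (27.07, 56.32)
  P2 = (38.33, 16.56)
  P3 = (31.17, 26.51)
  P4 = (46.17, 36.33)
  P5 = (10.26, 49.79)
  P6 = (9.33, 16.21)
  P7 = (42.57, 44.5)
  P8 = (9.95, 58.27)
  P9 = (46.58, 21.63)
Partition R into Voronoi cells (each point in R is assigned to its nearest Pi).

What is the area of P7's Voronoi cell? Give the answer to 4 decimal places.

Area of P7's cell: 369.0172

1. box [0,51]×[0,64]: [(0, 0) (51, 0) (51, 64) (0, 64)]
2. ⊥bis P7·P0 via (25.575,35.975): [(43.6207, 0) (51, 0) (51, 64) (11.5172, 64)]  |A|=1499.5883
3. ⊥bis P7·P1 via (34.82,50.41): [(24.8755, 37.3694) (43.6207, 0) (51, 0) (51, 64) (45.1835, 64)]  |A|=1051.3119
4. ⊥bis P7·P2 via (40.45,30.53): [(24.8755, 37.3694) (27.3057, 32.5247) (51, 28.929) (51, 64) (45.1835, 64)]  |A|=588.5817
5. ⊥bis P7·P3 via (36.87,35.505): [(27.8247, 41.2369) (46.0657, 29.6778) (51, 28.929) (51, 64) (45.1835, 64)]  |A|=494.2795
6. ⊥bis P7·P4 via (44.37,40.415): [(27.8247, 41.2369) (35.3758, 36.4518) (51, 43.3364) (51, 64) (45.1835, 64)]  |A|=369.0172
7. ⊥bis P7·P5 via (26.415,47.145): [(27.8247, 41.2369) (35.3758, 36.4518) (51, 43.3364) (51, 64) (45.1835, 64)]  |A|=369.0172
8. ⊥bis P7·P6 via (25.95,30.355): [(27.8247, 41.2369) (35.3758, 36.4518) (51, 43.3364) (51, 64) (45.1835, 64)]  |A|=369.0172
9. ⊥bis P7·P8 via (26.26,51.385): [(27.8247, 41.2369) (35.3758, 36.4518) (51, 43.3364) (51, 64) (45.1835, 64)]  |A|=369.0172
10. ⊥bis P7·P9 via (44.575,33.065): [(27.8247, 41.2369) (35.3758, 36.4518) (51, 43.3364) (51, 64) (45.1835, 64)]  |A|=369.0172
11. canonical 5-gon: [(27.8247, 41.2369) (35.3758, 36.4518) (51, 43.3364) (51, 64) (45.1835, 64)]
12. shoelace: 369.0172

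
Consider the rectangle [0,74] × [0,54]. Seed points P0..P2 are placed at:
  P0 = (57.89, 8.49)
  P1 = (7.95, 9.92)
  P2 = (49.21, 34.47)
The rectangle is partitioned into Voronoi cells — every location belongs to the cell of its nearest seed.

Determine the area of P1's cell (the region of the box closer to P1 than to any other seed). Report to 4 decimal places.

Area of P1's cell: 1322.1061

1. box [0,74]×[0,54]: [(0, 0) (74, 0) (74, 54) (0, 54)]
2. ⊥bis P1·P0 via (32.92,9.205): [(0, 0) (32.6564, 0) (34.2027, 54) (0, 54)]  |A|=1805.1956
3. ⊥bis P1·P2 via (28.58,22.195): [(0, 0) (32.6564, 0) (33.0756, 14.6394) (9.6558, 54) (0, 54)]  |A|=1322.1061
4. canonical 5-gon: [(0, 0) (32.6564, 0) (33.0756, 14.6394) (9.6558, 54) (0, 54)]
5. shoelace: 1322.1061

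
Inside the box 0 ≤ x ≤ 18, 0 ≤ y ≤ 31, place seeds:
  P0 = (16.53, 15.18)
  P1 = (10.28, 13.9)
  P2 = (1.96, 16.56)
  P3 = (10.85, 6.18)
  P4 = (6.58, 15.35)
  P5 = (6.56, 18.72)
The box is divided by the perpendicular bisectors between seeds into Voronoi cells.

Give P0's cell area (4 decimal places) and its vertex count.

Area of P0's cell: 87.6287 (5 vertices)

1. box [0,18]×[0,31]: [(0, 0) (18, 0) (18, 31) (0, 31)]
2. ⊥bis P0·P1 via (13.405,14.54): [(16.3828, 0) (18, 0) (18, 31) (10.034, 31)]  |A|=148.5398
3. ⊥bis P0·P2 via (9.245,15.87): [(10.4744, 28.8497) (16.3828, 0) (18, 0) (18, 31) (10.678, 31)]  |A|=147.8474
4. ⊥bis P0·P3 via (13.69,10.68): [(10.4744, 28.8497) (14.2706, 10.3136) (18, 7.9599) (18, 31) (10.678, 31)]  |A|=124.6648
5. ⊥bis P0·P4 via (11.555,15.265): [(11.686, 22.9335) (14.2706, 10.3136) (18, 7.9599) (18, 31) (11.8238, 31)]  |A|=118.1383
6. ⊥bis P0·P5 via (11.545,16.95): [(12.4116, 19.3906) (14.2706, 10.3136) (18, 7.9599) (18, 31) (16.5337, 31)]  |A|=87.6287
7. canonical 5-gon: [(12.4116, 19.3906) (14.2706, 10.3136) (18, 7.9599) (18, 31) (16.5337, 31)]
8. shoelace: 87.6287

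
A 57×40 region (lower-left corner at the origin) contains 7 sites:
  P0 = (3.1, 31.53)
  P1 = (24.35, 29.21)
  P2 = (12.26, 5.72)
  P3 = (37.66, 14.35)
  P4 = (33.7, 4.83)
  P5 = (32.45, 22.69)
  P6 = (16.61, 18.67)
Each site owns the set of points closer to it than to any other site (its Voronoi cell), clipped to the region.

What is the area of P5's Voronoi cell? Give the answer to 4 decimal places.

Area of P5's cell: 430.1476

1. box [0,57]×[0,40]: [(0, 0) (57, 0) (57, 40) (0, 40)]
2. ⊥bis P5·P0 via (17.775,27.11): [(9.6097, 0) (57, 0) (57, 40) (21.6574, 40)]  |A|=1654.6591
3. ⊥bis P5·P1 via (28.4,25.95): [(10.864, 4.1644) (9.6097, 0) (57, 0) (57, 40) (39.7094, 40)]  |A|=1331.2072
4. ⊥bis P5·P2 via (22.355,14.205): [(20.6136, 16.2768) (34.2945, 0) (57, 0) (57, 40) (39.7094, 40)]  |A|=1117.6077
5. ⊥bis P5·P3 via (35.055,18.52): [(20.6136, 16.2768) (24.3494, 11.8322) (57, 32.229) (57, 40) (39.7094, 40)]  |A|=457.1306
6. ⊥bis P5·P4 via (33.075,13.76): [(20.6136, 16.2768) (23.3038, 13.0761) (26.7238, 13.3155) (57, 32.229) (57, 40) (39.7094, 40)]  |A|=454.8784
7. ⊥bis P5·P6 via (24.53,20.68): [(24.4408, 21.0314) (26.4047, 13.2932) (26.7238, 13.3155) (57, 32.229) (57, 40) (39.7094, 40)]  |A|=430.1476
8. canonical 6-gon: [(24.4408, 21.0314) (26.4047, 13.2932) (26.7238, 13.3155) (57, 32.229) (57, 40) (39.7094, 40)]
9. shoelace: 430.1476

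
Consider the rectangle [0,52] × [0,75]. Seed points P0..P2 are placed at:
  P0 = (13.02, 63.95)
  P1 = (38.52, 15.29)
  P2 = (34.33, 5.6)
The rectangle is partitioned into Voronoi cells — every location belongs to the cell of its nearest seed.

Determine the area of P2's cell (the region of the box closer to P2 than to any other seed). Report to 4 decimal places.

Area of P2's cell: 777.5437

1. box [0,52]×[0,75]: [(0, 0) (52, 0) (52, 75) (0, 75)]
2. ⊥bis P2·P0 via (23.675,34.775): [(0, 26.1287) (0, 0) (52, 0) (52, 45.1196)]  |A|=1852.4539
3. ⊥bis P2·P1 via (36.425,10.445): [(0.0836, 26.1592) (0, 26.1287) (0, 0) (52, 0) (52, 3.7103)]  |A|=777.5437
4. canonical 5-gon: [(0.0836, 26.1592) (0, 26.1287) (0, 0) (52, 0) (52, 3.7103)]
5. shoelace: 777.5437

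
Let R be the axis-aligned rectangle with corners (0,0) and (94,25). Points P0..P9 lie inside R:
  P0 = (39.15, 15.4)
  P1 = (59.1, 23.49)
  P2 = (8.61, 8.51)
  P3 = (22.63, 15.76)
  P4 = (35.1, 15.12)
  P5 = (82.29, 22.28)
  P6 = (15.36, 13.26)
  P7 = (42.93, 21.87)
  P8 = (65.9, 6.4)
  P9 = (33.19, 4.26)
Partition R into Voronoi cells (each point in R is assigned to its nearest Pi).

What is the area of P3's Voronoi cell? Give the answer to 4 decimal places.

1. box [0,94]×[0,25]: [(0, 0) (94, 0) (94, 25) (0, 25)]
2. ⊥bis P3·P0 via (30.89,15.58): [(0, 0) (30.5505, 0) (31.0953, 25) (0, 25)]  |A|=770.572
3. ⊥bis P3·P1 via (40.865,19.625): [(0, 0) (30.5505, 0) (31.0953, 25) (0, 25)]  |A|=770.572
4. ⊥bis P3·P2 via (15.62,12.135): [(21.8952, 0) (30.5505, 0) (31.0953, 25) (8.9673, 25)]  |A|=384.7907
5. ⊥bis P3·P4 via (28.865,15.44): [(21.8952, 0) (28.0726, 0) (29.3556, 25) (8.9673, 25)]  |A|=332.0715
6. ⊥bis P3·P5 via (52.46,19.02): [(21.8952, 0) (28.0726, 0) (29.3556, 25) (8.9673, 25)]  |A|=332.0715
7. ⊥bis P3·P6 via (18.995,14.51): [(23.9847, 0) (28.0726, 0) (29.3556, 25) (15.3877, 25)]  |A|=225.6978
8. ⊥bis P3·P7 via (32.78,18.815): [(23.9847, 0) (28.0726, 0) (29.3556, 25) (15.3877, 25)]  |A|=225.6978
9. ⊥bis P3·P8 via (44.265,11.08): [(23.9847, 0) (28.0726, 0) (29.3556, 25) (15.3877, 25)]  |A|=225.6978
10. ⊥bis P3·P9 via (27.91,10.01): [(22.3106, 4.8683) (28.6198, 10.6617) (29.3556, 25) (15.3877, 25)]  |A|=183.699
11. canonical 4-gon: [(22.3106, 4.8683) (28.6198, 10.6617) (29.3556, 25) (15.3877, 25)]
12. shoelace: 183.699

Area of P3's cell: 183.6990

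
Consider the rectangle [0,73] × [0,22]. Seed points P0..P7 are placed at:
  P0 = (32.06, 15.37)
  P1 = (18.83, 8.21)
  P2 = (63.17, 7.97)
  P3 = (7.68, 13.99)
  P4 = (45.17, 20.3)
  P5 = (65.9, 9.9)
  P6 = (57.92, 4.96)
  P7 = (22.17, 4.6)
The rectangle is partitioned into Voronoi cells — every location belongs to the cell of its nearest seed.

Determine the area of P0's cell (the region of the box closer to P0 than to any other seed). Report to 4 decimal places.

Area of P0's cell: 289.6465

1. box [0,73]×[0,22]: [(0, 0) (73, 0) (73, 22) (0, 22)]
2. ⊥bis P0·P1 via (25.445,11.79): [(31.8257, 0) (73, 0) (73, 22) (19.9194, 22)]  |A|=1036.804
3. ⊥bis P0·P2 via (47.615,11.67): [(31.8257, 0) (44.8391, 0) (50.0722, 22) (19.9194, 22)]  |A|=474.8279
4. ⊥bis P0·P3 via (19.87,14.68): [(31.8257, 0) (44.8391, 0) (50.0722, 22) (19.9194, 22)]  |A|=474.8279
5. ⊥bis P0·P4 via (38.615,17.835): [(31.8257, 0) (44.8391, 0) (45.0261, 0.7863) (37.0488, 22) (19.9194, 22)]  |A|=336.6907
6. ⊥bis P0·P5 via (48.98,12.635): [(31.8257, 0) (44.8391, 0) (45.0261, 0.7863) (37.0488, 22) (19.9194, 22)]  |A|=336.6907
7. ⊥bis P0·P6 via (44.99,10.165): [(31.8257, 0) (40.8981, 0) (43.1852, 5.6817) (37.0488, 22) (19.9194, 22)]  |A|=324.3132
8. ⊥bis P0·P7 via (27.115,9.985): [(25.7371, 11.2504) (37.9885, 0) (40.8981, 0) (43.1852, 5.6817) (37.0488, 22) (19.9194, 22)]  |A|=289.6465
9. canonical 6-gon: [(25.7371, 11.2504) (37.9885, 0) (40.8981, 0) (43.1852, 5.6817) (37.0488, 22) (19.9194, 22)]
10. shoelace: 289.6465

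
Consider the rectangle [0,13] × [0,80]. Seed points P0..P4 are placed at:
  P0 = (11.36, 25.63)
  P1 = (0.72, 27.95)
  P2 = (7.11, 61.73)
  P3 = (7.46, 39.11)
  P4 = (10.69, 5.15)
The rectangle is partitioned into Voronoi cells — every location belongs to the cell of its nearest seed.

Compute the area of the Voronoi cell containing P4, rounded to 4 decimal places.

1. box [0,13]×[0,80]: [(0, 0) (13, 0) (13, 80) (0, 80)]
2. ⊥bis P4·P0 via (11.025,15.39): [(0, 15.7507) (0, 0) (13, 0) (13, 15.3254)]  |A|=201.9945
3. ⊥bis P4·P1 via (5.705,16.55): [(3.6072, 15.6327) (0, 14.0553) (0, 0) (13, 0) (13, 15.3254)]  |A|=198.9367
4. ⊥bis P4·P2 via (8.9,33.44): [(3.6072, 15.6327) (0, 14.0553) (0, 0) (13, 0) (13, 15.3254)]  |A|=198.9367
5. ⊥bis P4·P3 via (9.075,22.13): [(3.6072, 15.6327) (0, 14.0553) (0, 0) (13, 0) (13, 15.3254)]  |A|=198.9367
6. canonical 5-gon: [(3.6072, 15.6327) (0, 14.0553) (0, 0) (13, 0) (13, 15.3254)]
7. shoelace: 198.9367

Area of P4's cell: 198.9367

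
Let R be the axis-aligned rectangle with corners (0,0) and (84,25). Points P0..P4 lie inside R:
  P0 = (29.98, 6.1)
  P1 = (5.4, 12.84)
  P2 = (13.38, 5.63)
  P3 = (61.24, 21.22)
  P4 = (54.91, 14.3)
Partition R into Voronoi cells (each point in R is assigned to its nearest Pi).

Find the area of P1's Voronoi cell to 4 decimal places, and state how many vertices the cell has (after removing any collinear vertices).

Area of P1's cell: 306.2420 (5 vertices)

1. box [0,84]×[0,25]: [(0, 0) (84, 0) (84, 25) (0, 25)]
2. ⊥bis P1·P0 via (17.69,9.47): [(0, 0) (15.0933, 0) (21.9484, 25) (0, 25)]  |A|=463.0212
3. ⊥bis P1·P2 via (9.39,9.235): [(0, 0) (1.0461, 0) (21.2141, 22.3218) (21.9484, 25) (0, 25)]  |A|=306.242
4. ⊥bis P1·P3 via (33.32,17.03): [(0, 0) (1.0461, 0) (21.2141, 22.3218) (21.9484, 25) (0, 25)]  |A|=306.242
5. ⊥bis P1·P4 via (30.155,13.57): [(0, 0) (1.0461, 0) (21.2141, 22.3218) (21.9484, 25) (0, 25)]  |A|=306.242
6. canonical 5-gon: [(0, 0) (1.0461, 0) (21.2141, 22.3218) (21.9484, 25) (0, 25)]
7. shoelace: 306.242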